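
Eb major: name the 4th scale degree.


Let's work it out.
Major scale pattern: W-W-H-W-W-W-H (2-2-1-2-2-2-1 semitones)
Starting from Eb:
  Eb + 2 semitones → F
  F + 2 semitones → G
  G + 1 semitone → Ab
  Ab + 2 semitones → Bb
  Bb + 2 semitones → C
  C + 2 semitones → D
  D + 1 semitone → Eb
Scale: Eb F G Ab Bb C D
Degree 4 = Ab


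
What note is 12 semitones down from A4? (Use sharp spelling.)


A4: chromatic position 9 in octave 4 → absolute = 4×12 + 9 = 57
Transpose down 12: 57 - 12 = 45
45 = 3×12 + 9 → A in octave 3
Result = A3


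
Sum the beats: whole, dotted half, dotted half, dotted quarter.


Let's work it out.
Beat values:
  whole = 4 beats
  dotted half = 3 beats
  dotted half = 3 beats
  dotted quarter = 1.5 beats
Sum = 4 + 3 + 3 + 1.5
= 11.5 beats


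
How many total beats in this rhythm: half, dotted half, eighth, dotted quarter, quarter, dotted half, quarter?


Working:
Beat values:
  half = 2 beats
  dotted half = 3 beats
  eighth = 0.5 beats
  dotted quarter = 1.5 beats
  quarter = 1 beat
  dotted half = 3 beats
  quarter = 1 beat
Sum = 2 + 3 + 0.5 + 1.5 + 1 + 3 + 1
= 12 beats


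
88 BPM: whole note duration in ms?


One quarter-note beat = 60000 / BPM = 60000 / 88 ms
Whole note = 4 × quarter note
Duration = 4 × 60000 / 88 = 240000 / 88
= 2727.3 ms


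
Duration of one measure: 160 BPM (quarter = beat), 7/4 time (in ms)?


Let's work it out.
Quarter-note beat duration = 60000 / 160 ms
Beats per measure (7/4) = 7
One measure = 7 × 60000 / 160 = 420000 / 160 ms
= 2625.0 ms


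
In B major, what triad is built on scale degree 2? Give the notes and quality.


Step by step:
B major scale: B C# D# E F# G# A#
Diatonic triad on degree 2 stacks scale notes 2, 4, 6: C# E G#
C#→E = 3 semitones; C#→G# = 7 semitones → minor triad
= C# E G# (minor)


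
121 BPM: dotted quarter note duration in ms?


One quarter-note beat = 60000 / BPM = 60000 / 121 ms
Dotted quarter note = 3/2 × quarter note
Duration = 3/2 × 60000 / 121 = 90000 / 121
= 743.8 ms


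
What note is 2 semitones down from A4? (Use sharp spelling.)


Step by step:
A4: chromatic position 9 in octave 4 → absolute = 4×12 + 9 = 57
Transpose down 2: 57 - 2 = 55
55 = 4×12 + 7 → G in octave 4
Result = G4


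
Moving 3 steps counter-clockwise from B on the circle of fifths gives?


Let's work it out.
Each counter-clockwise step moves down a perfect 5th (= up a perfect 4th)
From B: B → E → A → D
= D


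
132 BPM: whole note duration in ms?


One quarter-note beat = 60000 / BPM = 60000 / 132 ms
Whole note = 4 × quarter note
Duration = 4 × 60000 / 132 = 240000 / 132
= 1818.2 ms


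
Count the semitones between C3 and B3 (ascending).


Working:
Absolute semitone position = octave×12 + chromatic position
C3: 3×12 + 0 = 36
B3: 3×12 + 11 = 47
Difference = 47 - 36 = 11
= 11 semitones


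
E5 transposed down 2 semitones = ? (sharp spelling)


Solution.
E5: chromatic position 4 in octave 5 → absolute = 5×12 + 4 = 64
Transpose down 2: 64 - 2 = 62
62 = 5×12 + 2 → D in octave 5
Result = D5


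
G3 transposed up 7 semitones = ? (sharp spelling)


Let's work it out.
G3: chromatic position 7 in octave 3 → absolute = 3×12 + 7 = 43
Transpose up 7: 43 + 7 = 50
50 = 4×12 + 2 → D in octave 4
Result = D4


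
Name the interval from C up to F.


Letter names: C → F spans 4 letter names → a 4th
Semitones: C → F = 5 half-steps
A 4th of 5 semitones is a perfect 4th
= perfect 4th


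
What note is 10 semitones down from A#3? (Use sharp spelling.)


A#3: chromatic position 10 in octave 3 → absolute = 3×12 + 10 = 46
Transpose down 10: 46 - 10 = 36
36 = 3×12 + 0 → C in octave 3
Result = C3


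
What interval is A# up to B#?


Letter names: A → B spans 2 letter names → a 2nd
Semitones: A# → B# = 2 half-steps
A 2nd of 2 semitones is a major 2nd
= major 2nd


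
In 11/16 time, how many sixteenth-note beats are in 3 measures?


Working:
Time signature 11/16: the bottom number 16 means the sixteenth note gets one count
The top number 11 means 11 sixteenth-note beats per measure
Total = 11 × 3 measures
= 33 sixteenth-note beats


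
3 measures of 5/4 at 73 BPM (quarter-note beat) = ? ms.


Quarter-note beat duration = 60000 / 73 ms
Beats per measure (5/4) = 5
One measure = 5 × 60000 / 73 = 300000 / 73 ms
3 measures = 3 × 300000 / 73 = 900000 / 73
= 12328.8 ms


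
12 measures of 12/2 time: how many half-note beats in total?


Working:
Time signature 12/2: the bottom number 2 means the half note gets one count
The top number 12 means 12 half-note beats per measure
Total = 12 × 12 measures
= 144 half-note beats


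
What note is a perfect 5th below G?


Step by step:
A 5th spans 5 letter names, so from G we land on C
A perfect 5th = 7 semitones below G
Spell C at that pitch: C
= C


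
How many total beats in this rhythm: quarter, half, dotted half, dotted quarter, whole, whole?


Beat values:
  quarter = 1 beat
  half = 2 beats
  dotted half = 3 beats
  dotted quarter = 1.5 beats
  whole = 4 beats
  whole = 4 beats
Sum = 1 + 2 + 3 + 1.5 + 4 + 4
= 15.5 beats


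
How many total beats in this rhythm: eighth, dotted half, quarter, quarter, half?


Beat values:
  eighth = 0.5 beats
  dotted half = 3 beats
  quarter = 1 beat
  quarter = 1 beat
  half = 2 beats
Sum = 0.5 + 3 + 1 + 1 + 2
= 7.5 beats


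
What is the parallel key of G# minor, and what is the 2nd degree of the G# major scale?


Parallel keys share the same tonic but differ in mode
G# minor → parallel is G# major
G# major scale: G# A# B# C# D# E# F##
= G# major; 2nd degree = A#


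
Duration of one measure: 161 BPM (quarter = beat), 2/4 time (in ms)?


Solution.
Quarter-note beat duration = 60000 / 161 ms
Beats per measure (2/4) = 2
One measure = 2 × 60000 / 161 = 120000 / 161 ms
= 745.3 ms


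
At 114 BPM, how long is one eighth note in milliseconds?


Let's work it out.
One quarter-note beat = 60000 / BPM = 60000 / 114 ms
Eighth note = 1/2 × quarter note
Duration = 1/2 × 60000 / 114 = 30000 / 114
= 263.2 ms


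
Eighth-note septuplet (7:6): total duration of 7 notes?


Let's work it out.
Septuplet: 7 notes occupy the space of 6 eighth notes
Space = 6 × 1/2 = 3 beats
Each septuplet note = 3 / 7 = 3/7 beats
7 notes = 7 × 3/7 = 3
= 3 beats


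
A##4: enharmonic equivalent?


Enharmonic notes sound the same pitch but are spelled with different letter names
A## and B name the same pitch class
= B4


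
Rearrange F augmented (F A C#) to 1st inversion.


Working:
Root position: F A C#
1st inversion: move root up an octave
Bass note: A
Notes (bottom to top) = A C# F


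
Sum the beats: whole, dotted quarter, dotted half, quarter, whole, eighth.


Reasoning:
Beat values:
  whole = 4 beats
  dotted quarter = 1.5 beats
  dotted half = 3 beats
  quarter = 1 beat
  whole = 4 beats
  eighth = 0.5 beats
Sum = 4 + 1.5 + 3 + 1 + 4 + 0.5
= 14 beats


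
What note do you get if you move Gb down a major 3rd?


major 3rd: 3 letter names, 4 semitones
Letter: G - 2 → E
Pitch: Gb - 4 semitones, spelled as an E → Ebb
= Ebb


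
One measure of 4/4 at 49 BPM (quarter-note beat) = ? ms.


Let's work it out.
Quarter-note beat duration = 60000 / 49 ms
Beats per measure (4/4) = 4
One measure = 4 × 60000 / 49 = 240000 / 49 ms
= 4898.0 ms


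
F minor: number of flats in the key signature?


Solution.
Flat minor keys: A(0), D(1), G(2), C(3), F(4), Bb(5), Eb(6), Ab(7)
F minor has 4 flats
Order of flats: Bb Eb Ab Db Gb Cb Fb → first 4: Bb, Eb, Ab, Db
= 4 flats


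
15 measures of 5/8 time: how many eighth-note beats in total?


Step by step:
Time signature 5/8: the bottom number 8 means the eighth note gets one count
The top number 5 means 5 eighth-note beats per measure
Total = 5 × 15 measures
= 75 eighth-note beats


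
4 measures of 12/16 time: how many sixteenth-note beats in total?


Let's work it out.
Time signature 12/16: the bottom number 16 means the sixteenth note gets one count
The top number 12 means 12 sixteenth-note beats per measure
Total = 12 × 4 measures
= 48 sixteenth-note beats


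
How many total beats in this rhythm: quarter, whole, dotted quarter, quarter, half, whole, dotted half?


Working:
Beat values:
  quarter = 1 beat
  whole = 4 beats
  dotted quarter = 1.5 beats
  quarter = 1 beat
  half = 2 beats
  whole = 4 beats
  dotted half = 3 beats
Sum = 1 + 4 + 1.5 + 1 + 2 + 4 + 3
= 16.5 beats


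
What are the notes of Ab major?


Major scale pattern: W-W-H-W-W-W-H (2-2-1-2-2-2-1 semitones)
Starting from Ab:
  Ab + 2 semitones → Bb
  Bb + 2 semitones → C
  C + 1 semitone → Db
  Db + 2 semitones → Eb
  Eb + 2 semitones → F
  F + 2 semitones → G
  G + 1 semitone → Ab
Scale = Ab Bb C Db Eb F G


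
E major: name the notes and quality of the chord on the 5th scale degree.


Step by step:
E major scale: E F# G# A B C# D#
Diatonic triad on degree 5 stacks scale notes 5, 7, 2: B D# F#
B→D# = 4 semitones; B→F# = 7 semitones → major triad
= B D# F# (major)


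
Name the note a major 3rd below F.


Step by step:
A 3rd spans 3 letter names, so from F we land on D
A major 3rd = 4 semitones below F
Spell D at that pitch: Db
= Db


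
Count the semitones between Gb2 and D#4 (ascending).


Reasoning:
Absolute semitone position = octave×12 + chromatic position
Gb2: 2×12 + 6 = 30
D#4: 4×12 + 3 = 51
Difference = 51 - 30 = 21
= 21 semitones


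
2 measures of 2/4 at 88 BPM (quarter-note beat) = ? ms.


Reasoning:
Quarter-note beat duration = 60000 / 88 ms
Beats per measure (2/4) = 2
One measure = 2 × 60000 / 88 = 120000 / 88 ms
2 measures = 2 × 120000 / 88 = 240000 / 88
= 2727.3 ms


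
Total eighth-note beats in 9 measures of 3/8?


Time signature 3/8: the bottom number 8 means the eighth note gets one count
The top number 3 means 3 eighth-note beats per measure
Total = 3 × 9 measures
= 27 eighth-note beats


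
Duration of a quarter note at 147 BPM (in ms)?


Solution.
One quarter-note beat = 60000 / BPM = 60000 / 147 ms
Duration = 60000 / 147
= 408.2 ms


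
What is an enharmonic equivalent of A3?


Enharmonic notes sound the same pitch but are spelled with different letter names
A and G## name the same pitch class
= G##3


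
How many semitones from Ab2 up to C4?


Reasoning:
Absolute semitone position = octave×12 + chromatic position
Ab2: 2×12 + 8 = 32
C4: 4×12 + 0 = 48
Difference = 48 - 32 = 16
= 16 semitones


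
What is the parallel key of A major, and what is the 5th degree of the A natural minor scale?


Working:
Parallel keys share the same tonic but differ in mode
A major → parallel is A minor
A natural minor scale: A B C D E F G
= A minor; 5th degree = E


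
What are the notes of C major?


Major scale pattern: W-W-H-W-W-W-H (2-2-1-2-2-2-1 semitones)
Starting from C:
  C + 2 semitones → D
  D + 2 semitones → E
  E + 1 semitone → F
  F + 2 semitones → G
  G + 2 semitones → A
  A + 2 semitones → B
  B + 1 semitone → C
Scale = C D E F G A B


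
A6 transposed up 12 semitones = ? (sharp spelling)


Solution.
A6: chromatic position 9 in octave 6 → absolute = 6×12 + 9 = 81
Transpose up 12: 81 + 12 = 93
93 = 7×12 + 9 → A in octave 7
Result = A7


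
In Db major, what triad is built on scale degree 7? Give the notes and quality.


Db major scale: Db Eb F Gb Ab Bb C
Diatonic triad on degree 7 stacks scale notes 7, 2, 4: C Eb Gb
C→Eb = 3 semitones; C→Gb = 6 semitones → diminished triad
= C Eb Gb (diminished)


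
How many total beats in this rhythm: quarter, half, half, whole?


Step by step:
Beat values:
  quarter = 1 beat
  half = 2 beats
  half = 2 beats
  whole = 4 beats
Sum = 1 + 2 + 2 + 4
= 9 beats


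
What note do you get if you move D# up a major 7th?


major 7th: 7 letter names, 11 semitones
Letter: D + 6 → C
Pitch: D# + 11 semitones, spelled as a C → C##
= C##


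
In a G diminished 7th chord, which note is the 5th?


Step by step:
Diminished 7th chord = root + minor 3rd + diminished 5th + diminished 7th
Seventh chords stack in thirds, so the letter names are G-B-D-F
Root: G
Minor 3rd above G: Bb
Diminished 5th above G: Db
Diminished 7th above G: Fb
The 5th = Db


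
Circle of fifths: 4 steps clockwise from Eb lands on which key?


Each clockwise step on the circle of fifths moves up a perfect 5th
From Eb: Eb → Bb → F → C → G
= G


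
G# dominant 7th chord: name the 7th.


Let's work it out.
Dominant 7th chord = root + major 3rd + perfect 5th + minor 7th
Seventh chords stack in thirds, so the letter names are G-B-D-F
Root: G#
Major 3rd above G#: B#
Perfect 5th above G#: D#
Minor 7th above G#: F#
The 7th = F#


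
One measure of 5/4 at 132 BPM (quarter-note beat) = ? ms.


Reasoning:
Quarter-note beat duration = 60000 / 132 ms
Beats per measure (5/4) = 5
One measure = 5 × 60000 / 132 = 300000 / 132 ms
= 2272.7 ms


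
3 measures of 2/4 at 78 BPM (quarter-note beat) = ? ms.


Solution.
Quarter-note beat duration = 60000 / 78 ms
Beats per measure (2/4) = 2
One measure = 2 × 60000 / 78 = 120000 / 78 ms
3 measures = 3 × 120000 / 78 = 360000 / 78
= 4615.4 ms


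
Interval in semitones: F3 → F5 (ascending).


Step by step:
Absolute semitone position = octave×12 + chromatic position
F3: 3×12 + 5 = 41
F5: 5×12 + 5 = 65
Difference = 65 - 41 = 24
= 24 semitones


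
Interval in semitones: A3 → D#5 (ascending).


Absolute semitone position = octave×12 + chromatic position
A3: 3×12 + 9 = 45
D#5: 5×12 + 3 = 63
Difference = 63 - 45 = 18
= 18 semitones


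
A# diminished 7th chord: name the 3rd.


Solution.
Diminished 7th chord = root + minor 3rd + diminished 5th + diminished 7th
Seventh chords stack in thirds, so the letter names are A-C-E-G
Root: A#
Minor 3rd above A#: C#
Diminished 5th above A#: E
Diminished 7th above A#: G
The 3rd = C#


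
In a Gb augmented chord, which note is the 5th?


Working:
Augmented triad = root + major 3rd (4 semitones) + augmented 5th (8 semitones)
A triad on Gb stacks thirds, so the chord tones use letter names G-B-D
Root: Gb
Major 3rd above Gb: Bb
Augmented 5th above Gb: D
The 5th = D


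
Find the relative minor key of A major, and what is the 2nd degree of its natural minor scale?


Solution.
The relative minor shares the major's key signature and starts on its 6th degree
6th degree = a major 6th above the tonic; a major 6th above A is F#
→ relative minor of A major is F# minor
F# natural minor scale: F# G# A B C# D E
= F# minor; 2nd degree = G#


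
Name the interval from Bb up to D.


Working:
Letter names: B → D spans 3 letter names → a 3rd
Semitones: Bb → D = 4 half-steps
A 3rd of 4 semitones is a major 3rd
= major 3rd


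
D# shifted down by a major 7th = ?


Reasoning:
major 7th: 7 letter names, 11 semitones
Letter: D - 6 → E
Pitch: D# - 11 semitones, spelled as an E → E
= E


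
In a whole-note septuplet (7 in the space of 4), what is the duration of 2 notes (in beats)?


Solution.
Septuplet: 7 notes occupy the space of 4 whole notes
Space = 4 × 4 = 16 beats
Each septuplet note = 16 / 7 = 16/7 beats
2 notes = 2 × 16/7 = 32/7
= 32/7 beats


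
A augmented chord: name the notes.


Let's work it out.
Augmented triad = root + major 3rd (4 semitones) + augmented 5th (8 semitones)
A triad on A stacks thirds, so the chord tones use letter names A-C-E
Root: A
Major 3rd above A: C#
Augmented 5th above A: E#
Chord = A C# E#


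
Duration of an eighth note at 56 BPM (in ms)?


One quarter-note beat = 60000 / BPM = 60000 / 56 ms
Eighth note = 1/2 × quarter note
Duration = 1/2 × 60000 / 56 = 30000 / 56
= 535.7 ms


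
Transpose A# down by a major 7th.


Let's work it out.
major 7th: 7 letter names, 11 semitones
Letter: A - 6 → B
Pitch: A# - 11 semitones, spelled as a B → B
= B


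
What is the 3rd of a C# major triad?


Let's work it out.
Major triad = root + major 3rd (4 semitones) + perfect 5th (7 semitones)
A triad on C# stacks thirds, so the chord tones use letter names C-E-G
Root: C#
Major 3rd above C#: E#
Perfect 5th above C#: G#
The 3rd = E#


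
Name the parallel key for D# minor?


Step by step:
Parallel keys share the same tonic but differ in mode
D# minor → parallel is D# major
= D# major


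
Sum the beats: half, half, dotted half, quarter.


Reasoning:
Beat values:
  half = 2 beats
  half = 2 beats
  dotted half = 3 beats
  quarter = 1 beat
Sum = 2 + 2 + 3 + 1
= 8 beats


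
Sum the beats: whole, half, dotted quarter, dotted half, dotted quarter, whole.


Solution.
Beat values:
  whole = 4 beats
  half = 2 beats
  dotted quarter = 1.5 beats
  dotted half = 3 beats
  dotted quarter = 1.5 beats
  whole = 4 beats
Sum = 4 + 2 + 1.5 + 3 + 1.5 + 4
= 16 beats


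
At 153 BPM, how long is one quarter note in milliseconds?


Solution.
One quarter-note beat = 60000 / BPM = 60000 / 153 ms
Duration = 60000 / 153
= 392.2 ms


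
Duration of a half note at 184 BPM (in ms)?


Let's work it out.
One quarter-note beat = 60000 / BPM = 60000 / 184 ms
Half note = 2 × quarter note
Duration = 2 × 60000 / 184 = 120000 / 184
= 652.2 ms


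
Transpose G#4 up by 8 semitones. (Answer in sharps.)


Step by step:
G#4: chromatic position 8 in octave 4 → absolute = 4×12 + 8 = 56
Transpose up 8: 56 + 8 = 64
64 = 5×12 + 4 → E in octave 5
Result = E5


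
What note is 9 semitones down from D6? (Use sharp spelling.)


Solution.
D6: chromatic position 2 in octave 6 → absolute = 6×12 + 2 = 74
Transpose down 9: 74 - 9 = 65
65 = 5×12 + 5 → F in octave 5
Result = F5


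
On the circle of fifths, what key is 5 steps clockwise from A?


Working:
Each clockwise step on the circle of fifths moves up a perfect 5th
From A: A → E → B → F#/Gb → Db → Ab
= Ab


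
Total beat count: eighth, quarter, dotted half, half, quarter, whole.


Working:
Beat values:
  eighth = 0.5 beats
  quarter = 1 beat
  dotted half = 3 beats
  half = 2 beats
  quarter = 1 beat
  whole = 4 beats
Sum = 0.5 + 1 + 3 + 2 + 1 + 4
= 11.5 beats


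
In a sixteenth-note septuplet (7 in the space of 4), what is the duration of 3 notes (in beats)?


Septuplet: 7 notes occupy the space of 4 sixteenth notes
Space = 4 × 1/4 = 1 beat
Each septuplet note = 1 / 7 = 1/7 beats
3 notes = 3 × 1/7 = 3/7
= 3/7 beats


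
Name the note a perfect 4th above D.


Let's work it out.
A 4th spans 4 letter names, so from D we land on G
A perfect 4th = 5 semitones above D
Spell G at that pitch: G
= G


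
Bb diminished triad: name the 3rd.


Let's work it out.
Diminished triad = root + minor 3rd (3 semitones) + diminished 5th (6 semitones)
A triad on Bb stacks thirds, so the chord tones use letter names B-D-F
Root: Bb
Minor 3rd above Bb: Db
Diminished 5th above Bb: Fb
The 3rd = Db


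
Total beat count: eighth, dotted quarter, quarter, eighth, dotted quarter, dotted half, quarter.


Beat values:
  eighth = 0.5 beats
  dotted quarter = 1.5 beats
  quarter = 1 beat
  eighth = 0.5 beats
  dotted quarter = 1.5 beats
  dotted half = 3 beats
  quarter = 1 beat
Sum = 0.5 + 1.5 + 1 + 0.5 + 1.5 + 3 + 1
= 9 beats


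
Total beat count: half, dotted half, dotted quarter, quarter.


Solution.
Beat values:
  half = 2 beats
  dotted half = 3 beats
  dotted quarter = 1.5 beats
  quarter = 1 beat
Sum = 2 + 3 + 1.5 + 1
= 7.5 beats


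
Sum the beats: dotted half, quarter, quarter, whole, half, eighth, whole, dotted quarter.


Beat values:
  dotted half = 3 beats
  quarter = 1 beat
  quarter = 1 beat
  whole = 4 beats
  half = 2 beats
  eighth = 0.5 beats
  whole = 4 beats
  dotted quarter = 1.5 beats
Sum = 3 + 1 + 1 + 4 + 2 + 0.5 + 4 + 1.5
= 17 beats


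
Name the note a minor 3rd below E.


A 3rd spans 3 letter names, so from E we land on C
A minor 3rd = 3 semitones below E
Spell C at that pitch: C#
= C#


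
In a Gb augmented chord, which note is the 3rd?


Working:
Augmented triad = root + major 3rd (4 semitones) + augmented 5th (8 semitones)
A triad on Gb stacks thirds, so the chord tones use letter names G-B-D
Root: Gb
Major 3rd above Gb: Bb
Augmented 5th above Gb: D
The 3rd = Bb


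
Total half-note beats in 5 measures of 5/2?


Working:
Time signature 5/2: the bottom number 2 means the half note gets one count
The top number 5 means 5 half-note beats per measure
Total = 5 × 5 measures
= 25 half-note beats


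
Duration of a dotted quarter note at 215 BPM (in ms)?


Reasoning:
One quarter-note beat = 60000 / BPM = 60000 / 215 ms
Dotted quarter note = 3/2 × quarter note
Duration = 3/2 × 60000 / 215 = 90000 / 215
= 418.6 ms


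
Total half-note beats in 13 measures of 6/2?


Time signature 6/2: the bottom number 2 means the half note gets one count
The top number 6 means 6 half-note beats per measure
Total = 6 × 13 measures
= 78 half-note beats


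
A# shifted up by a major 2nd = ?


Working:
major 2nd: 2 letter names, 2 semitones
Letter: A + 1 → B
Pitch: A# + 2 semitones, spelled as a B → B#
= B#


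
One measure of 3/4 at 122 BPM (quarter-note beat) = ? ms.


Working:
Quarter-note beat duration = 60000 / 122 ms
Beats per measure (3/4) = 3
One measure = 3 × 60000 / 122 = 180000 / 122 ms
= 1475.4 ms


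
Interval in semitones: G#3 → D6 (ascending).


Step by step:
Absolute semitone position = octave×12 + chromatic position
G#3: 3×12 + 8 = 44
D6: 6×12 + 2 = 74
Difference = 74 - 44 = 30
= 30 semitones


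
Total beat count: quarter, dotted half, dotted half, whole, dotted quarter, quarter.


Let's work it out.
Beat values:
  quarter = 1 beat
  dotted half = 3 beats
  dotted half = 3 beats
  whole = 4 beats
  dotted quarter = 1.5 beats
  quarter = 1 beat
Sum = 1 + 3 + 3 + 4 + 1.5 + 1
= 13.5 beats


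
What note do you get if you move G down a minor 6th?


Let's work it out.
minor 6th: 6 letter names, 8 semitones
Letter: G - 5 → B
Pitch: G - 8 semitones, spelled as a B → B
= B


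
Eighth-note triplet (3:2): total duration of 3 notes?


Step by step:
Triplet: 3 notes occupy the space of 2 eighth notes
Space = 2 × 1/2 = 1 beat
Each triplet note = 1 / 3 = 1/3 beats
3 notes = 3 × 1/3 = 1
= 1 beat


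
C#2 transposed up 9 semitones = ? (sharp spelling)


Reasoning:
C#2: chromatic position 1 in octave 2 → absolute = 2×12 + 1 = 25
Transpose up 9: 25 + 9 = 34
34 = 2×12 + 10 → A# in octave 2
Result = A#2


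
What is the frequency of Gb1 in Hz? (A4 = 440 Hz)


Let's work it out.
f = 440 × 2^(n/12) where n = semitones from A4
Gb1: -39 semitones from A4
f = 440 × 2^(-39/12)
f = 46.25 Hz


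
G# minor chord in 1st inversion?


Root position: G# B D#
1st inversion: move root up an octave
Bass note: B
Notes (bottom to top) = B D# G#


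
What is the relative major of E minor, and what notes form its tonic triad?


The relative major shares the key signature and is a minor 3rd above the minor tonic
A minor 3rd above E is G
→ relative major of E minor is G major
Tonic triad of G major = root + major 3rd + perfect 5th = G B D
= G major; triad = G B D


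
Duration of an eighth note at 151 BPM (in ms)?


Step by step:
One quarter-note beat = 60000 / BPM = 60000 / 151 ms
Eighth note = 1/2 × quarter note
Duration = 1/2 × 60000 / 151 = 30000 / 151
= 198.7 ms


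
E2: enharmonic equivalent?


Let's work it out.
Enharmonic notes sound the same pitch but are spelled with different letter names
E and D## name the same pitch class
= D##2


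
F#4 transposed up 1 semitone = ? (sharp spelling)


F#4: chromatic position 6 in octave 4 → absolute = 4×12 + 6 = 54
Transpose up 1: 54 + 1 = 55
55 = 4×12 + 7 → G in octave 4
Result = G4


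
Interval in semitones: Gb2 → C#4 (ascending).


Working:
Absolute semitone position = octave×12 + chromatic position
Gb2: 2×12 + 6 = 30
C#4: 4×12 + 1 = 49
Difference = 49 - 30 = 19
= 19 semitones


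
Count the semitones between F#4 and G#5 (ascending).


Let's work it out.
Absolute semitone position = octave×12 + chromatic position
F#4: 4×12 + 6 = 54
G#5: 5×12 + 8 = 68
Difference = 68 - 54 = 14
= 14 semitones


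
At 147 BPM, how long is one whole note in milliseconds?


Working:
One quarter-note beat = 60000 / BPM = 60000 / 147 ms
Whole note = 4 × quarter note
Duration = 4 × 60000 / 147 = 240000 / 147
= 1632.7 ms


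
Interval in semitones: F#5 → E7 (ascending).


Absolute semitone position = octave×12 + chromatic position
F#5: 5×12 + 6 = 66
E7: 7×12 + 4 = 88
Difference = 88 - 66 = 22
= 22 semitones


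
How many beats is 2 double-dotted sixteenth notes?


Base sixteenth note = 1/4 beats
Dot 1 adds half the previous value: +1/8
Dot 2 adds half the previous value: +1/16
One double-dotted sixteenth = 1/4 + 1/8 + 1/16 = 7/16
2 of them = 2 × 7/16 = 7/8
= 7/8 beats


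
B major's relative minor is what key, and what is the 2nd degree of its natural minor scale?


Let's work it out.
The relative minor shares the major's key signature and starts on its 6th degree
6th degree = a major 6th above the tonic; a major 6th above B is G#
→ relative minor of B major is G# minor
G# natural minor scale: G# A# B C# D# E F#
= G# minor; 2nd degree = A#


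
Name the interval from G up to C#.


Letter names: G → C spans 4 letter names → a 4th
Semitones: G → C# = 6 half-steps
A 4th of 6 semitones is an augmented 4th
= augmented 4th


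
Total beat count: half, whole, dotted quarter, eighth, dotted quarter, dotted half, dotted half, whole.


Step by step:
Beat values:
  half = 2 beats
  whole = 4 beats
  dotted quarter = 1.5 beats
  eighth = 0.5 beats
  dotted quarter = 1.5 beats
  dotted half = 3 beats
  dotted half = 3 beats
  whole = 4 beats
Sum = 2 + 4 + 1.5 + 0.5 + 1.5 + 3 + 3 + 4
= 19.5 beats


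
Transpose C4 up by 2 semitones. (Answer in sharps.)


Working:
C4: chromatic position 0 in octave 4 → absolute = 4×12 + 0 = 48
Transpose up 2: 48 + 2 = 50
50 = 4×12 + 2 → D in octave 4
Result = D4


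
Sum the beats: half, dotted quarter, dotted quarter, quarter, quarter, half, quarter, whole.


Solution.
Beat values:
  half = 2 beats
  dotted quarter = 1.5 beats
  dotted quarter = 1.5 beats
  quarter = 1 beat
  quarter = 1 beat
  half = 2 beats
  quarter = 1 beat
  whole = 4 beats
Sum = 2 + 1.5 + 1.5 + 1 + 1 + 2 + 1 + 4
= 14 beats


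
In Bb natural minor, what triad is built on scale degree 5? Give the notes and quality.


Bb natural minor scale: Bb C Db Eb F Gb Ab
Diatonic triad on degree 5 stacks scale notes 5, 7, 2: F Ab C
F→Ab = 3 semitones; F→C = 7 semitones → minor triad
= F Ab C (minor)


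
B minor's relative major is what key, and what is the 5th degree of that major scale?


Solution.
The relative major shares the key signature and is a minor 3rd above the minor tonic
A minor 3rd above B is D
→ relative major of B minor is D major
D major scale: D E F# G A B C#
= D major; 5th degree = A


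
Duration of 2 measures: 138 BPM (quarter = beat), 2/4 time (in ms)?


Quarter-note beat duration = 60000 / 138 ms
Beats per measure (2/4) = 2
One measure = 2 × 60000 / 138 = 120000 / 138 ms
2 measures = 2 × 120000 / 138 = 240000 / 138
= 1739.1 ms


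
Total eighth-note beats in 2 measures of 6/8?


Reasoning:
Time signature 6/8: the bottom number 8 means the eighth note gets one count
The top number 6 means 6 eighth-note beats per measure
Total = 6 × 2 measures
= 12 eighth-note beats


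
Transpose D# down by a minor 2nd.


minor 2nd: 2 letter names, 1 semitones
Letter: D - 1 → C
Pitch: D# - 1 semitones, spelled as a C → C##
= C##


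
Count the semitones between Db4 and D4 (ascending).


Absolute semitone position = octave×12 + chromatic position
Db4: 4×12 + 1 = 49
D4: 4×12 + 2 = 50
Difference = 50 - 49 = 1
= 1 semitone


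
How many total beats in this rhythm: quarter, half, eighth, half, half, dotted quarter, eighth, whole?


Reasoning:
Beat values:
  quarter = 1 beat
  half = 2 beats
  eighth = 0.5 beats
  half = 2 beats
  half = 2 beats
  dotted quarter = 1.5 beats
  eighth = 0.5 beats
  whole = 4 beats
Sum = 1 + 2 + 0.5 + 2 + 2 + 1.5 + 0.5 + 4
= 13.5 beats


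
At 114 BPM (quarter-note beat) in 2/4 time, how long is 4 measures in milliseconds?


Reasoning:
Quarter-note beat duration = 60000 / 114 ms
Beats per measure (2/4) = 2
One measure = 2 × 60000 / 114 = 120000 / 114 ms
4 measures = 4 × 120000 / 114 = 480000 / 114
= 4210.5 ms


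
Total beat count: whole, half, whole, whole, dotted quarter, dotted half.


Beat values:
  whole = 4 beats
  half = 2 beats
  whole = 4 beats
  whole = 4 beats
  dotted quarter = 1.5 beats
  dotted half = 3 beats
Sum = 4 + 2 + 4 + 4 + 1.5 + 3
= 18.5 beats


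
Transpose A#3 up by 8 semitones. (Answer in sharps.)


A#3: chromatic position 10 in octave 3 → absolute = 3×12 + 10 = 46
Transpose up 8: 46 + 8 = 54
54 = 4×12 + 6 → F# in octave 4
Result = F#4


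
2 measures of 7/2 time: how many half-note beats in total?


Working:
Time signature 7/2: the bottom number 2 means the half note gets one count
The top number 7 means 7 half-note beats per measure
Total = 7 × 2 measures
= 14 half-note beats


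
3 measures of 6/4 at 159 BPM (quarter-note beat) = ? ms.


Solution.
Quarter-note beat duration = 60000 / 159 ms
Beats per measure (6/4) = 6
One measure = 6 × 60000 / 159 = 360000 / 159 ms
3 measures = 3 × 360000 / 159 = 1080000 / 159
= 6792.5 ms


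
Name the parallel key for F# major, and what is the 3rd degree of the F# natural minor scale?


Reasoning:
Parallel keys share the same tonic but differ in mode
F# major → parallel is F# minor
F# natural minor scale: F# G# A B C# D E
= F# minor; 3rd degree = A


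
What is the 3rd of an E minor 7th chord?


Let's work it out.
Minor 7th chord = root + minor 3rd + perfect 5th + minor 7th
Seventh chords stack in thirds, so the letter names are E-G-B-D
Root: E
Minor 3rd above E: G
Perfect 5th above E: B
Minor 7th above E: D
The 3rd = G


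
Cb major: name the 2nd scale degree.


Solution.
Major scale pattern: W-W-H-W-W-W-H (2-2-1-2-2-2-1 semitones)
Starting from Cb:
  Cb + 2 semitones → Db
  Db + 2 semitones → Eb
  Eb + 1 semitone → Fb
  Fb + 2 semitones → Gb
  Gb + 2 semitones → Ab
  Ab + 2 semitones → Bb
  Bb + 1 semitone → Cb
Scale: Cb Db Eb Fb Gb Ab Bb
Degree 2 = Db


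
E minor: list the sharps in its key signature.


Let's work it out.
Sharp minor keys follow the circle of fifths: A(0), E(1), B(2), F#(3), C#(4), G#(5), D#(6), A#(7)
E minor has 1 sharp
Order of sharps: F# C# G# D# A# E# B# → first 1: F#
= F#


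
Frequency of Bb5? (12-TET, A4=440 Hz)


f = 440 × 2^(n/12) where n = semitones from A4
Bb5: 13 semitones from A4
f = 440 × 2^(13/12)
f = 932.33 Hz


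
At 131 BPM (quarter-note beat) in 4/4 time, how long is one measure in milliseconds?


Quarter-note beat duration = 60000 / 131 ms
Beats per measure (4/4) = 4
One measure = 4 × 60000 / 131 = 240000 / 131 ms
= 1832.1 ms


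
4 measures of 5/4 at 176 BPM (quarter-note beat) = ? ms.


Step by step:
Quarter-note beat duration = 60000 / 176 ms
Beats per measure (5/4) = 5
One measure = 5 × 60000 / 176 = 300000 / 176 ms
4 measures = 4 × 300000 / 176 = 1200000 / 176
= 6818.2 ms


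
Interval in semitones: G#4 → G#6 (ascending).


Absolute semitone position = octave×12 + chromatic position
G#4: 4×12 + 8 = 56
G#6: 6×12 + 8 = 80
Difference = 80 - 56 = 24
= 24 semitones


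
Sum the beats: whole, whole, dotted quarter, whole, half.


Let's work it out.
Beat values:
  whole = 4 beats
  whole = 4 beats
  dotted quarter = 1.5 beats
  whole = 4 beats
  half = 2 beats
Sum = 4 + 4 + 1.5 + 4 + 2
= 15.5 beats


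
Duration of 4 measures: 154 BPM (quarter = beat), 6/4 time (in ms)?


Step by step:
Quarter-note beat duration = 60000 / 154 ms
Beats per measure (6/4) = 6
One measure = 6 × 60000 / 154 = 360000 / 154 ms
4 measures = 4 × 360000 / 154 = 1440000 / 154
= 9350.6 ms


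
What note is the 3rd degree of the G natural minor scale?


Step by step:
Natural minor scale pattern: W-H-W-W-H-W-W (2-1-2-2-1-2-2 semitones)
Starting from G:
  G + 2 semitones → A
  A + 1 semitone → Bb
  Bb + 2 semitones → C
  C + 2 semitones → D
  D + 1 semitone → Eb
  Eb + 2 semitones → F
  F + 2 semitones → G
Scale: G A Bb C D Eb F
Degree 3 = Bb


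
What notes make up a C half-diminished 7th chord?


Solution.
Half-diminished 7th chord = root + minor 3rd + diminished 5th + minor 7th
Seventh chords stack in thirds, so the letter names are C-E-G-B
Root: C
Minor 3rd above C: Eb
Diminished 5th above C: Gb
Minor 7th above C: Bb
Chord = C Eb Gb Bb


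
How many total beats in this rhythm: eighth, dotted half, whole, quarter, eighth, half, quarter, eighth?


Beat values:
  eighth = 0.5 beats
  dotted half = 3 beats
  whole = 4 beats
  quarter = 1 beat
  eighth = 0.5 beats
  half = 2 beats
  quarter = 1 beat
  eighth = 0.5 beats
Sum = 0.5 + 3 + 4 + 1 + 0.5 + 2 + 1 + 0.5
= 12.5 beats


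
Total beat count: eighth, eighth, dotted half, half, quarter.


Let's work it out.
Beat values:
  eighth = 0.5 beats
  eighth = 0.5 beats
  dotted half = 3 beats
  half = 2 beats
  quarter = 1 beat
Sum = 0.5 + 0.5 + 3 + 2 + 1
= 7 beats


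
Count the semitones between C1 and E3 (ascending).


Reasoning:
Absolute semitone position = octave×12 + chromatic position
C1: 1×12 + 0 = 12
E3: 3×12 + 4 = 40
Difference = 40 - 12 = 28
= 28 semitones


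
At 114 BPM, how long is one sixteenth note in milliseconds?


Working:
One quarter-note beat = 60000 / BPM = 60000 / 114 ms
Sixteenth note = 1/4 × quarter note
Duration = 1/4 × 60000 / 114 = 15000 / 114
= 131.6 ms


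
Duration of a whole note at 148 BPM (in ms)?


Solution.
One quarter-note beat = 60000 / BPM = 60000 / 148 ms
Whole note = 4 × quarter note
Duration = 4 × 60000 / 148 = 240000 / 148
= 1621.6 ms


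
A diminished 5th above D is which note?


Step by step:
A 5th spans 5 letter names, so from D we land on A
A diminished 5th = 6 semitones above D
Spell A at that pitch: Ab
= Ab


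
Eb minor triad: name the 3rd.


Let's work it out.
Minor triad = root + minor 3rd (3 semitones) + perfect 5th (7 semitones)
A triad on Eb stacks thirds, so the chord tones use letter names E-G-B
Root: Eb
Minor 3rd above Eb: Gb
Perfect 5th above Eb: Bb
The 3rd = Gb


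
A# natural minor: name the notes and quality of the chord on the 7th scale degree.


A# natural minor scale: A# B# C# D# E# F# G#
Diatonic triad on degree 7 stacks scale notes 7, 2, 4: G# B# D#
G#→B# = 4 semitones; G#→D# = 7 semitones → major triad
= G# B# D# (major)


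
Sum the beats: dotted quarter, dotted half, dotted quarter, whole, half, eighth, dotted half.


Beat values:
  dotted quarter = 1.5 beats
  dotted half = 3 beats
  dotted quarter = 1.5 beats
  whole = 4 beats
  half = 2 beats
  eighth = 0.5 beats
  dotted half = 3 beats
Sum = 1.5 + 3 + 1.5 + 4 + 2 + 0.5 + 3
= 15.5 beats


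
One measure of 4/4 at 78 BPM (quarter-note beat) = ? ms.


Reasoning:
Quarter-note beat duration = 60000 / 78 ms
Beats per measure (4/4) = 4
One measure = 4 × 60000 / 78 = 240000 / 78 ms
= 3076.9 ms


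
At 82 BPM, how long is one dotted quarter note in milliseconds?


Let's work it out.
One quarter-note beat = 60000 / BPM = 60000 / 82 ms
Dotted quarter note = 3/2 × quarter note
Duration = 3/2 × 60000 / 82 = 90000 / 82
= 1097.6 ms


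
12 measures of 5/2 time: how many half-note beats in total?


Time signature 5/2: the bottom number 2 means the half note gets one count
The top number 5 means 5 half-note beats per measure
Total = 5 × 12 measures
= 60 half-note beats


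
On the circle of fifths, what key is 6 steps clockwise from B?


Working:
Each clockwise step on the circle of fifths moves up a perfect 5th
From B: B → F#/Gb → Db → Ab → Eb → Bb → F
= F


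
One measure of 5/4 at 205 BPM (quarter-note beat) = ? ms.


Quarter-note beat duration = 60000 / 205 ms
Beats per measure (5/4) = 5
One measure = 5 × 60000 / 205 = 300000 / 205 ms
= 1463.4 ms


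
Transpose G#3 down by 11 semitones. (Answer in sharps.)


G#3: chromatic position 8 in octave 3 → absolute = 3×12 + 8 = 44
Transpose down 11: 44 - 11 = 33
33 = 2×12 + 9 → A in octave 2
Result = A2


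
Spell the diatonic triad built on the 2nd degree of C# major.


Solution.
C# major scale: C# D# E# F# G# A# B#
Diatonic triad on degree 2 stacks scale notes 2, 4, 6: D# F# A#
D#→F# = 3 semitones; D#→A# = 7 semitones → minor triad
= D# F# A# (minor)


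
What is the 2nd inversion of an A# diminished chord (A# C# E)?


Let's work it out.
Root position: A# C# E
2nd inversion: move root and 3rd up an octave
Bass note: E
Notes (bottom to top) = E A# C#


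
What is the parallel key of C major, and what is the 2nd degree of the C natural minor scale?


Parallel keys share the same tonic but differ in mode
C major → parallel is C minor
C natural minor scale: C D Eb F G Ab Bb
= C minor; 2nd degree = D


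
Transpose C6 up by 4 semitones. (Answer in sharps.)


C6: chromatic position 0 in octave 6 → absolute = 6×12 + 0 = 72
Transpose up 4: 72 + 4 = 76
76 = 6×12 + 4 → E in octave 6
Result = E6


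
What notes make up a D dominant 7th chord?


Dominant 7th chord = root + major 3rd + perfect 5th + minor 7th
Seventh chords stack in thirds, so the letter names are D-F-A-C
Root: D
Major 3rd above D: F#
Perfect 5th above D: A
Minor 7th above D: C
Chord = D F# A C


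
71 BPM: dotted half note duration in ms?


Let's work it out.
One quarter-note beat = 60000 / BPM = 60000 / 71 ms
Dotted half note = 3 × quarter note
Duration = 3 × 60000 / 71 = 180000 / 71
= 2535.2 ms


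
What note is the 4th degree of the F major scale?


Step by step:
Major scale pattern: W-W-H-W-W-W-H (2-2-1-2-2-2-1 semitones)
Starting from F:
  F + 2 semitones → G
  G + 2 semitones → A
  A + 1 semitone → Bb
  Bb + 2 semitones → C
  C + 2 semitones → D
  D + 2 semitones → E
  E + 1 semitone → F
Scale: F G A Bb C D E
Degree 4 = Bb


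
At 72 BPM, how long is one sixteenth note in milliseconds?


Step by step:
One quarter-note beat = 60000 / BPM = 60000 / 72 ms
Sixteenth note = 1/4 × quarter note
Duration = 1/4 × 60000 / 72 = 15000 / 72
= 208.3 ms


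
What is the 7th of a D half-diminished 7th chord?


Working:
Half-diminished 7th chord = root + minor 3rd + diminished 5th + minor 7th
Seventh chords stack in thirds, so the letter names are D-F-A-C
Root: D
Minor 3rd above D: F
Diminished 5th above D: Ab
Minor 7th above D: C
The 7th = C


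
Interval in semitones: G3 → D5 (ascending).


Let's work it out.
Absolute semitone position = octave×12 + chromatic position
G3: 3×12 + 7 = 43
D5: 5×12 + 2 = 62
Difference = 62 - 43 = 19
= 19 semitones


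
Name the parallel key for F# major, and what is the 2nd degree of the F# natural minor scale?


Parallel keys share the same tonic but differ in mode
F# major → parallel is F# minor
F# natural minor scale: F# G# A B C# D E
= F# minor; 2nd degree = G#


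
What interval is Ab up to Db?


Letter names: A → D spans 4 letter names → a 4th
Semitones: Ab → Db = 5 half-steps
A 4th of 5 semitones is a perfect 4th
= perfect 4th


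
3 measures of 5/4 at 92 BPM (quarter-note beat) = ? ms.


Let's work it out.
Quarter-note beat duration = 60000 / 92 ms
Beats per measure (5/4) = 5
One measure = 5 × 60000 / 92 = 300000 / 92 ms
3 measures = 3 × 300000 / 92 = 900000 / 92
= 9782.6 ms


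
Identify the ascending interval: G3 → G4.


Letter names: G → G spans 8 letter names → an octave
Semitones: G3 → G4 = 12 half-steps
An octave of 12 semitones is a perfect octave
= perfect octave
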